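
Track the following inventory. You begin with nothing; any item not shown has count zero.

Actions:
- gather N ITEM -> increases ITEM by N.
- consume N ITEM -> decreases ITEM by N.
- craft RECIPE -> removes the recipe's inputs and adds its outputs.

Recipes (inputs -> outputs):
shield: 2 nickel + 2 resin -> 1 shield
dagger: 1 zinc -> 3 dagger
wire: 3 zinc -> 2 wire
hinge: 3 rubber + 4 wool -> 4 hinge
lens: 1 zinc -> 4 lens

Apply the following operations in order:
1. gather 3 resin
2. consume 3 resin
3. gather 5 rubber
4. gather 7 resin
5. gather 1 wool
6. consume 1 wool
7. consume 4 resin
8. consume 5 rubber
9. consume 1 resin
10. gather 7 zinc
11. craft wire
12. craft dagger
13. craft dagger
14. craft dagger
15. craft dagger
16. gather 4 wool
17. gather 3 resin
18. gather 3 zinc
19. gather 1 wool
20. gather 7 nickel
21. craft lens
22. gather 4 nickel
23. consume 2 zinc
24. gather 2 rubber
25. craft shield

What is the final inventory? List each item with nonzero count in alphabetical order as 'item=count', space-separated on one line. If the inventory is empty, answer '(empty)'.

After 1 (gather 3 resin): resin=3
After 2 (consume 3 resin): (empty)
After 3 (gather 5 rubber): rubber=5
After 4 (gather 7 resin): resin=7 rubber=5
After 5 (gather 1 wool): resin=7 rubber=5 wool=1
After 6 (consume 1 wool): resin=7 rubber=5
After 7 (consume 4 resin): resin=3 rubber=5
After 8 (consume 5 rubber): resin=3
After 9 (consume 1 resin): resin=2
After 10 (gather 7 zinc): resin=2 zinc=7
After 11 (craft wire): resin=2 wire=2 zinc=4
After 12 (craft dagger): dagger=3 resin=2 wire=2 zinc=3
After 13 (craft dagger): dagger=6 resin=2 wire=2 zinc=2
After 14 (craft dagger): dagger=9 resin=2 wire=2 zinc=1
After 15 (craft dagger): dagger=12 resin=2 wire=2
After 16 (gather 4 wool): dagger=12 resin=2 wire=2 wool=4
After 17 (gather 3 resin): dagger=12 resin=5 wire=2 wool=4
After 18 (gather 3 zinc): dagger=12 resin=5 wire=2 wool=4 zinc=3
After 19 (gather 1 wool): dagger=12 resin=5 wire=2 wool=5 zinc=3
After 20 (gather 7 nickel): dagger=12 nickel=7 resin=5 wire=2 wool=5 zinc=3
After 21 (craft lens): dagger=12 lens=4 nickel=7 resin=5 wire=2 wool=5 zinc=2
After 22 (gather 4 nickel): dagger=12 lens=4 nickel=11 resin=5 wire=2 wool=5 zinc=2
After 23 (consume 2 zinc): dagger=12 lens=4 nickel=11 resin=5 wire=2 wool=5
After 24 (gather 2 rubber): dagger=12 lens=4 nickel=11 resin=5 rubber=2 wire=2 wool=5
After 25 (craft shield): dagger=12 lens=4 nickel=9 resin=3 rubber=2 shield=1 wire=2 wool=5

Answer: dagger=12 lens=4 nickel=9 resin=3 rubber=2 shield=1 wire=2 wool=5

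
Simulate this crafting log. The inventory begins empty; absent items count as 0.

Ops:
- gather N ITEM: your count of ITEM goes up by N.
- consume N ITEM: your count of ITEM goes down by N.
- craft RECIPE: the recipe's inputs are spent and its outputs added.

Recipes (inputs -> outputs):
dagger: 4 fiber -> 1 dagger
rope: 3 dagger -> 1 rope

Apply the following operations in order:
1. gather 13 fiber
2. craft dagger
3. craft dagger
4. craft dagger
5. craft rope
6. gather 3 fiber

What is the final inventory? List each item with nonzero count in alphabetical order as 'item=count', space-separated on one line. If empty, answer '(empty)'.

Answer: fiber=4 rope=1

Derivation:
After 1 (gather 13 fiber): fiber=13
After 2 (craft dagger): dagger=1 fiber=9
After 3 (craft dagger): dagger=2 fiber=5
After 4 (craft dagger): dagger=3 fiber=1
After 5 (craft rope): fiber=1 rope=1
After 6 (gather 3 fiber): fiber=4 rope=1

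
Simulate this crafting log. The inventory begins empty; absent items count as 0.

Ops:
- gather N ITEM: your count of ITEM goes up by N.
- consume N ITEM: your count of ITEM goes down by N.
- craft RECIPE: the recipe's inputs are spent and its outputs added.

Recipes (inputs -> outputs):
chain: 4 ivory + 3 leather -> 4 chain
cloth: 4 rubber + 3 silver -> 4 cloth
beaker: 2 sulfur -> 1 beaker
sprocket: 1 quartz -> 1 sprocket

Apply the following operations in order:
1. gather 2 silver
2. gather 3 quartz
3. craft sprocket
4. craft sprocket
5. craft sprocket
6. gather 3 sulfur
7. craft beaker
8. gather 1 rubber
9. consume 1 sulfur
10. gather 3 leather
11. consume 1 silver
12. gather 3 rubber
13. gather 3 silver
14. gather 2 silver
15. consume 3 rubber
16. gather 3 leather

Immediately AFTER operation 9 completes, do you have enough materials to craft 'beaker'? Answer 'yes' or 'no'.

Answer: no

Derivation:
After 1 (gather 2 silver): silver=2
After 2 (gather 3 quartz): quartz=3 silver=2
After 3 (craft sprocket): quartz=2 silver=2 sprocket=1
After 4 (craft sprocket): quartz=1 silver=2 sprocket=2
After 5 (craft sprocket): silver=2 sprocket=3
After 6 (gather 3 sulfur): silver=2 sprocket=3 sulfur=3
After 7 (craft beaker): beaker=1 silver=2 sprocket=3 sulfur=1
After 8 (gather 1 rubber): beaker=1 rubber=1 silver=2 sprocket=3 sulfur=1
After 9 (consume 1 sulfur): beaker=1 rubber=1 silver=2 sprocket=3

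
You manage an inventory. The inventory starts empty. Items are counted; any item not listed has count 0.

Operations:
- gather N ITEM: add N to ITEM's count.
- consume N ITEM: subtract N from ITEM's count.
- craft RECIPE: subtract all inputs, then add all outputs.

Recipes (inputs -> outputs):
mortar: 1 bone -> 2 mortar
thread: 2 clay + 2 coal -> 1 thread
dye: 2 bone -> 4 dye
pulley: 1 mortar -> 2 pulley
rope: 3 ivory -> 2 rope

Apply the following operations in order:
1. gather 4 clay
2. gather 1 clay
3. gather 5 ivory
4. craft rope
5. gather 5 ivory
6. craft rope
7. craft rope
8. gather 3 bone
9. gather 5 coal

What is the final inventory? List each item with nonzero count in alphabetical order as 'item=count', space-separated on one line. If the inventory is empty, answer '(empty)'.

After 1 (gather 4 clay): clay=4
After 2 (gather 1 clay): clay=5
After 3 (gather 5 ivory): clay=5 ivory=5
After 4 (craft rope): clay=5 ivory=2 rope=2
After 5 (gather 5 ivory): clay=5 ivory=7 rope=2
After 6 (craft rope): clay=5 ivory=4 rope=4
After 7 (craft rope): clay=5 ivory=1 rope=6
After 8 (gather 3 bone): bone=3 clay=5 ivory=1 rope=6
After 9 (gather 5 coal): bone=3 clay=5 coal=5 ivory=1 rope=6

Answer: bone=3 clay=5 coal=5 ivory=1 rope=6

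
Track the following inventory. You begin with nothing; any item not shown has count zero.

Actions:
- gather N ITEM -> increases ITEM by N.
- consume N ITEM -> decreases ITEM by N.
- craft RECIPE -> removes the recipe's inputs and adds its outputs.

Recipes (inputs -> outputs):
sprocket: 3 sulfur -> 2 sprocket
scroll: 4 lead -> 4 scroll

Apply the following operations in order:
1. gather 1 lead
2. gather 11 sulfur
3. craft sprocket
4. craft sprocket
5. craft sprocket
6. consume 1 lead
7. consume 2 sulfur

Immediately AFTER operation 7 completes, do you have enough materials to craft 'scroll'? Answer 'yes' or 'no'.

After 1 (gather 1 lead): lead=1
After 2 (gather 11 sulfur): lead=1 sulfur=11
After 3 (craft sprocket): lead=1 sprocket=2 sulfur=8
After 4 (craft sprocket): lead=1 sprocket=4 sulfur=5
After 5 (craft sprocket): lead=1 sprocket=6 sulfur=2
After 6 (consume 1 lead): sprocket=6 sulfur=2
After 7 (consume 2 sulfur): sprocket=6

Answer: no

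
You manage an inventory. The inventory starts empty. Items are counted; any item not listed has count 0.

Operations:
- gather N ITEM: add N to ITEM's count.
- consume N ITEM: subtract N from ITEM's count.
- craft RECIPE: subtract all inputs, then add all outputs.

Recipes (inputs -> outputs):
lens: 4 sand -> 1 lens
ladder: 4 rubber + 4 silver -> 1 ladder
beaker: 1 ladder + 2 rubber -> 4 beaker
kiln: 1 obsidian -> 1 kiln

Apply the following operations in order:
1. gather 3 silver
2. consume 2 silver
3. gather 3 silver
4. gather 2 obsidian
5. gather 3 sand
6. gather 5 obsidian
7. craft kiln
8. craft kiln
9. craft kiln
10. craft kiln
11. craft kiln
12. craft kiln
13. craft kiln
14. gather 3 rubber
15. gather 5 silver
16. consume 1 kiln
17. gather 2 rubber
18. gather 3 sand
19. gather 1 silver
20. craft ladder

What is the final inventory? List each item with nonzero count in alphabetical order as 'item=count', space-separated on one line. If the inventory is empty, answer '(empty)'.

Answer: kiln=6 ladder=1 rubber=1 sand=6 silver=6

Derivation:
After 1 (gather 3 silver): silver=3
After 2 (consume 2 silver): silver=1
After 3 (gather 3 silver): silver=4
After 4 (gather 2 obsidian): obsidian=2 silver=4
After 5 (gather 3 sand): obsidian=2 sand=3 silver=4
After 6 (gather 5 obsidian): obsidian=7 sand=3 silver=4
After 7 (craft kiln): kiln=1 obsidian=6 sand=3 silver=4
After 8 (craft kiln): kiln=2 obsidian=5 sand=3 silver=4
After 9 (craft kiln): kiln=3 obsidian=4 sand=3 silver=4
After 10 (craft kiln): kiln=4 obsidian=3 sand=3 silver=4
After 11 (craft kiln): kiln=5 obsidian=2 sand=3 silver=4
After 12 (craft kiln): kiln=6 obsidian=1 sand=3 silver=4
After 13 (craft kiln): kiln=7 sand=3 silver=4
After 14 (gather 3 rubber): kiln=7 rubber=3 sand=3 silver=4
After 15 (gather 5 silver): kiln=7 rubber=3 sand=3 silver=9
After 16 (consume 1 kiln): kiln=6 rubber=3 sand=3 silver=9
After 17 (gather 2 rubber): kiln=6 rubber=5 sand=3 silver=9
After 18 (gather 3 sand): kiln=6 rubber=5 sand=6 silver=9
After 19 (gather 1 silver): kiln=6 rubber=5 sand=6 silver=10
After 20 (craft ladder): kiln=6 ladder=1 rubber=1 sand=6 silver=6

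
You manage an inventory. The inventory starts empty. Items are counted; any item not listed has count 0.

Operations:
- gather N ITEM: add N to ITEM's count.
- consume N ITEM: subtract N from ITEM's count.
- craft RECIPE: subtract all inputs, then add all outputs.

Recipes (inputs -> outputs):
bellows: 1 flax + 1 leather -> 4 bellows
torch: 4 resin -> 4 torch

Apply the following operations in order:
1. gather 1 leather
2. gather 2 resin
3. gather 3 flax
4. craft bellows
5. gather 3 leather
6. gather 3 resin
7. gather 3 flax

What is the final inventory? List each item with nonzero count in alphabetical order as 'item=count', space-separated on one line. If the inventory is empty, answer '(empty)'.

Answer: bellows=4 flax=5 leather=3 resin=5

Derivation:
After 1 (gather 1 leather): leather=1
After 2 (gather 2 resin): leather=1 resin=2
After 3 (gather 3 flax): flax=3 leather=1 resin=2
After 4 (craft bellows): bellows=4 flax=2 resin=2
After 5 (gather 3 leather): bellows=4 flax=2 leather=3 resin=2
After 6 (gather 3 resin): bellows=4 flax=2 leather=3 resin=5
After 7 (gather 3 flax): bellows=4 flax=5 leather=3 resin=5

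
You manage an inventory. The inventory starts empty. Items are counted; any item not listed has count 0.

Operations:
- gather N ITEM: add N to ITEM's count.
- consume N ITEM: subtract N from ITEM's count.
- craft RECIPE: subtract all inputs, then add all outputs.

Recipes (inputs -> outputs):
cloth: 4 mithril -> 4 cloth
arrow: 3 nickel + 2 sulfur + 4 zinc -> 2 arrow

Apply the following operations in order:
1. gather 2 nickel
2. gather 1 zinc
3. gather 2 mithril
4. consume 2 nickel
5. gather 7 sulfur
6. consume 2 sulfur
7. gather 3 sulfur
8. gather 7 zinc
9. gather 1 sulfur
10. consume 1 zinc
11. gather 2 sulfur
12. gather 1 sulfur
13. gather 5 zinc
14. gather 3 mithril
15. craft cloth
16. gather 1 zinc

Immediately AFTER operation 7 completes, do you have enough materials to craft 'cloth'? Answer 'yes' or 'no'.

After 1 (gather 2 nickel): nickel=2
After 2 (gather 1 zinc): nickel=2 zinc=1
After 3 (gather 2 mithril): mithril=2 nickel=2 zinc=1
After 4 (consume 2 nickel): mithril=2 zinc=1
After 5 (gather 7 sulfur): mithril=2 sulfur=7 zinc=1
After 6 (consume 2 sulfur): mithril=2 sulfur=5 zinc=1
After 7 (gather 3 sulfur): mithril=2 sulfur=8 zinc=1

Answer: no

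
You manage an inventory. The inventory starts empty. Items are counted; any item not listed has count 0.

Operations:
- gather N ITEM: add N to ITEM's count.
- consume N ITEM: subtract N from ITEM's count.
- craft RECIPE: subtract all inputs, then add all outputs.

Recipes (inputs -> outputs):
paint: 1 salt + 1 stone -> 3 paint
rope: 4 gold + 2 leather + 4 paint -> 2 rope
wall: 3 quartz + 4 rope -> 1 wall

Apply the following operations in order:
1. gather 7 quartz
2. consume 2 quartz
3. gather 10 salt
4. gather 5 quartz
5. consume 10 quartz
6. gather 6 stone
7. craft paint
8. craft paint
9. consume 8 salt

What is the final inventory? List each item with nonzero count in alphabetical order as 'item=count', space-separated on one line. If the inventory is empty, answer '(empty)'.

Answer: paint=6 stone=4

Derivation:
After 1 (gather 7 quartz): quartz=7
After 2 (consume 2 quartz): quartz=5
After 3 (gather 10 salt): quartz=5 salt=10
After 4 (gather 5 quartz): quartz=10 salt=10
After 5 (consume 10 quartz): salt=10
After 6 (gather 6 stone): salt=10 stone=6
After 7 (craft paint): paint=3 salt=9 stone=5
After 8 (craft paint): paint=6 salt=8 stone=4
After 9 (consume 8 salt): paint=6 stone=4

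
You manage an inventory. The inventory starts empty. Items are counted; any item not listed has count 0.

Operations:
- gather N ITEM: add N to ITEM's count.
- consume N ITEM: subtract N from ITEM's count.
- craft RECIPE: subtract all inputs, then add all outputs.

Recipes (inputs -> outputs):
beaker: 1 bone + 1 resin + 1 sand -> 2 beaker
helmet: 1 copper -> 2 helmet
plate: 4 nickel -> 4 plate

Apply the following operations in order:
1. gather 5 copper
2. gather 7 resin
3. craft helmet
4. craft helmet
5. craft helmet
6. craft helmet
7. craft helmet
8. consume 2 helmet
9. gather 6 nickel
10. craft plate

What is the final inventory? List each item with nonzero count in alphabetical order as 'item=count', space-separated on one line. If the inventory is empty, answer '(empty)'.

Answer: helmet=8 nickel=2 plate=4 resin=7

Derivation:
After 1 (gather 5 copper): copper=5
After 2 (gather 7 resin): copper=5 resin=7
After 3 (craft helmet): copper=4 helmet=2 resin=7
After 4 (craft helmet): copper=3 helmet=4 resin=7
After 5 (craft helmet): copper=2 helmet=6 resin=7
After 6 (craft helmet): copper=1 helmet=8 resin=7
After 7 (craft helmet): helmet=10 resin=7
After 8 (consume 2 helmet): helmet=8 resin=7
After 9 (gather 6 nickel): helmet=8 nickel=6 resin=7
After 10 (craft plate): helmet=8 nickel=2 plate=4 resin=7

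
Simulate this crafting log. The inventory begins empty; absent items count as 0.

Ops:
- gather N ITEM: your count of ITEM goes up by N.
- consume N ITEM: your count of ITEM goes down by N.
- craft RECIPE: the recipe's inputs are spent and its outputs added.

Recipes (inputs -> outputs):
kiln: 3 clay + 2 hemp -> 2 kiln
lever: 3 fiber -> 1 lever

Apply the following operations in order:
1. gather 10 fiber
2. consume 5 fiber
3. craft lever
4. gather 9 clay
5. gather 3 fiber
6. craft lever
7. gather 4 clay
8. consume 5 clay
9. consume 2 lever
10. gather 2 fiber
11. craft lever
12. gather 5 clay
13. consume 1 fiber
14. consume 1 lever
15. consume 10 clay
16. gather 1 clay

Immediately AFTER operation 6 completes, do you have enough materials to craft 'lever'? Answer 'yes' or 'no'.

Answer: no

Derivation:
After 1 (gather 10 fiber): fiber=10
After 2 (consume 5 fiber): fiber=5
After 3 (craft lever): fiber=2 lever=1
After 4 (gather 9 clay): clay=9 fiber=2 lever=1
After 5 (gather 3 fiber): clay=9 fiber=5 lever=1
After 6 (craft lever): clay=9 fiber=2 lever=2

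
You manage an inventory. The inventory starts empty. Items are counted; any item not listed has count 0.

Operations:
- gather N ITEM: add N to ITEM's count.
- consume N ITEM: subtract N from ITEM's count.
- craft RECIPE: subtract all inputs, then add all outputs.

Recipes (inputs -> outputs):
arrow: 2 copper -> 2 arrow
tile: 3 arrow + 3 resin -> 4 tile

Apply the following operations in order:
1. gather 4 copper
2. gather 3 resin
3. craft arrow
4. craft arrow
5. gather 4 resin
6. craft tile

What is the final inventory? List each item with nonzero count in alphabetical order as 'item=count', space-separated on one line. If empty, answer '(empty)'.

Answer: arrow=1 resin=4 tile=4

Derivation:
After 1 (gather 4 copper): copper=4
After 2 (gather 3 resin): copper=4 resin=3
After 3 (craft arrow): arrow=2 copper=2 resin=3
After 4 (craft arrow): arrow=4 resin=3
After 5 (gather 4 resin): arrow=4 resin=7
After 6 (craft tile): arrow=1 resin=4 tile=4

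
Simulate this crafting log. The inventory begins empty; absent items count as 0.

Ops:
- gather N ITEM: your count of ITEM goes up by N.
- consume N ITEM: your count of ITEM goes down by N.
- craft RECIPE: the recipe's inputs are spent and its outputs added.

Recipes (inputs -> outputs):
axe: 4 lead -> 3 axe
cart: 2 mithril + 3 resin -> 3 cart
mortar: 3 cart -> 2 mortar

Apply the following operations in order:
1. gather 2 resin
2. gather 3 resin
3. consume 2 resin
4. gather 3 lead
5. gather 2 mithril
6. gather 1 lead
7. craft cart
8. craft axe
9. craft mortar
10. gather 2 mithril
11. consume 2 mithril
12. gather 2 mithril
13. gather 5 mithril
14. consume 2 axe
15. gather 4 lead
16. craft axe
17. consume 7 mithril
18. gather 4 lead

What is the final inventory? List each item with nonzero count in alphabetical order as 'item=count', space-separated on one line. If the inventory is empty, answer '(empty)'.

Answer: axe=4 lead=4 mortar=2

Derivation:
After 1 (gather 2 resin): resin=2
After 2 (gather 3 resin): resin=5
After 3 (consume 2 resin): resin=3
After 4 (gather 3 lead): lead=3 resin=3
After 5 (gather 2 mithril): lead=3 mithril=2 resin=3
After 6 (gather 1 lead): lead=4 mithril=2 resin=3
After 7 (craft cart): cart=3 lead=4
After 8 (craft axe): axe=3 cart=3
After 9 (craft mortar): axe=3 mortar=2
After 10 (gather 2 mithril): axe=3 mithril=2 mortar=2
After 11 (consume 2 mithril): axe=3 mortar=2
After 12 (gather 2 mithril): axe=3 mithril=2 mortar=2
After 13 (gather 5 mithril): axe=3 mithril=7 mortar=2
After 14 (consume 2 axe): axe=1 mithril=7 mortar=2
After 15 (gather 4 lead): axe=1 lead=4 mithril=7 mortar=2
After 16 (craft axe): axe=4 mithril=7 mortar=2
After 17 (consume 7 mithril): axe=4 mortar=2
After 18 (gather 4 lead): axe=4 lead=4 mortar=2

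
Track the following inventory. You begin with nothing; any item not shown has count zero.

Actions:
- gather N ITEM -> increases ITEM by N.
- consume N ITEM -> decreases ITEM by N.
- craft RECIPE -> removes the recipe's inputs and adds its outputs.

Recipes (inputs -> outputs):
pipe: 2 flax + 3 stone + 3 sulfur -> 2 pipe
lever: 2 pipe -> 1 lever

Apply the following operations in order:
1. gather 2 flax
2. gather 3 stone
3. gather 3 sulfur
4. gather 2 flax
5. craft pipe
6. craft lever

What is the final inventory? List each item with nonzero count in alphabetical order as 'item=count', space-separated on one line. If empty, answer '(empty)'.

Answer: flax=2 lever=1

Derivation:
After 1 (gather 2 flax): flax=2
After 2 (gather 3 stone): flax=2 stone=3
After 3 (gather 3 sulfur): flax=2 stone=3 sulfur=3
After 4 (gather 2 flax): flax=4 stone=3 sulfur=3
After 5 (craft pipe): flax=2 pipe=2
After 6 (craft lever): flax=2 lever=1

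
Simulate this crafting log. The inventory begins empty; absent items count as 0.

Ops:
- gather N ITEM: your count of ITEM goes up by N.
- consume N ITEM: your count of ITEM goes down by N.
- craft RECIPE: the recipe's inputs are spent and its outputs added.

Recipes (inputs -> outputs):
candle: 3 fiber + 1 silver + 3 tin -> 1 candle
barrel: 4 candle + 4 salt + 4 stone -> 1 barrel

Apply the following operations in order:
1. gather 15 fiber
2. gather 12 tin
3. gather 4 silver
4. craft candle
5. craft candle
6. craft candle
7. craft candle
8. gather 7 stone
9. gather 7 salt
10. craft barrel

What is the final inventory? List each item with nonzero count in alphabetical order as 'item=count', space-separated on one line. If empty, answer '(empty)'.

Answer: barrel=1 fiber=3 salt=3 stone=3

Derivation:
After 1 (gather 15 fiber): fiber=15
After 2 (gather 12 tin): fiber=15 tin=12
After 3 (gather 4 silver): fiber=15 silver=4 tin=12
After 4 (craft candle): candle=1 fiber=12 silver=3 tin=9
After 5 (craft candle): candle=2 fiber=9 silver=2 tin=6
After 6 (craft candle): candle=3 fiber=6 silver=1 tin=3
After 7 (craft candle): candle=4 fiber=3
After 8 (gather 7 stone): candle=4 fiber=3 stone=7
After 9 (gather 7 salt): candle=4 fiber=3 salt=7 stone=7
After 10 (craft barrel): barrel=1 fiber=3 salt=3 stone=3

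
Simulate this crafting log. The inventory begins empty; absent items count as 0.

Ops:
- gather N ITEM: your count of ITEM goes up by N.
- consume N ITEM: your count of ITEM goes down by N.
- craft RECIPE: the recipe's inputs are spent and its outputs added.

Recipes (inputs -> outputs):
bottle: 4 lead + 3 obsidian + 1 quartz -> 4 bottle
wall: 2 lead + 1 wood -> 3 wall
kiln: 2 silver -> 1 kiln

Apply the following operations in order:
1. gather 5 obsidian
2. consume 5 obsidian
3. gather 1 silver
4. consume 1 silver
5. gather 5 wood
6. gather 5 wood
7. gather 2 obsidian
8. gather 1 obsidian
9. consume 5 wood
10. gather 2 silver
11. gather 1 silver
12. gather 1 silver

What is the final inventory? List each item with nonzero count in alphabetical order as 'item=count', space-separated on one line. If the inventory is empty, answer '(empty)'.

Answer: obsidian=3 silver=4 wood=5

Derivation:
After 1 (gather 5 obsidian): obsidian=5
After 2 (consume 5 obsidian): (empty)
After 3 (gather 1 silver): silver=1
After 4 (consume 1 silver): (empty)
After 5 (gather 5 wood): wood=5
After 6 (gather 5 wood): wood=10
After 7 (gather 2 obsidian): obsidian=2 wood=10
After 8 (gather 1 obsidian): obsidian=3 wood=10
After 9 (consume 5 wood): obsidian=3 wood=5
After 10 (gather 2 silver): obsidian=3 silver=2 wood=5
After 11 (gather 1 silver): obsidian=3 silver=3 wood=5
After 12 (gather 1 silver): obsidian=3 silver=4 wood=5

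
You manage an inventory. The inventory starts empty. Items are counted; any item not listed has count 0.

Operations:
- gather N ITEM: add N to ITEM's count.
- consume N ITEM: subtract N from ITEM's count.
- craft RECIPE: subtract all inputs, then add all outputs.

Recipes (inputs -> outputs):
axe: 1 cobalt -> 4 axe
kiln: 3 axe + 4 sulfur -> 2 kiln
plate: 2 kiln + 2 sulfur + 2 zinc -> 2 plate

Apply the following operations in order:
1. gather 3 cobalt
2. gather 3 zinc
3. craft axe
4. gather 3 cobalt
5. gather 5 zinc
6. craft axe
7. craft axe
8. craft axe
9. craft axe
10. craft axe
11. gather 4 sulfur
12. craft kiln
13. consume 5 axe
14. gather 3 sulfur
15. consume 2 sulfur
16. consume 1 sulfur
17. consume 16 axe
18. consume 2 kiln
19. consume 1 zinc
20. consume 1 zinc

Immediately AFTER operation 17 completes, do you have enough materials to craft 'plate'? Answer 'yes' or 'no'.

After 1 (gather 3 cobalt): cobalt=3
After 2 (gather 3 zinc): cobalt=3 zinc=3
After 3 (craft axe): axe=4 cobalt=2 zinc=3
After 4 (gather 3 cobalt): axe=4 cobalt=5 zinc=3
After 5 (gather 5 zinc): axe=4 cobalt=5 zinc=8
After 6 (craft axe): axe=8 cobalt=4 zinc=8
After 7 (craft axe): axe=12 cobalt=3 zinc=8
After 8 (craft axe): axe=16 cobalt=2 zinc=8
After 9 (craft axe): axe=20 cobalt=1 zinc=8
After 10 (craft axe): axe=24 zinc=8
After 11 (gather 4 sulfur): axe=24 sulfur=4 zinc=8
After 12 (craft kiln): axe=21 kiln=2 zinc=8
After 13 (consume 5 axe): axe=16 kiln=2 zinc=8
After 14 (gather 3 sulfur): axe=16 kiln=2 sulfur=3 zinc=8
After 15 (consume 2 sulfur): axe=16 kiln=2 sulfur=1 zinc=8
After 16 (consume 1 sulfur): axe=16 kiln=2 zinc=8
After 17 (consume 16 axe): kiln=2 zinc=8

Answer: no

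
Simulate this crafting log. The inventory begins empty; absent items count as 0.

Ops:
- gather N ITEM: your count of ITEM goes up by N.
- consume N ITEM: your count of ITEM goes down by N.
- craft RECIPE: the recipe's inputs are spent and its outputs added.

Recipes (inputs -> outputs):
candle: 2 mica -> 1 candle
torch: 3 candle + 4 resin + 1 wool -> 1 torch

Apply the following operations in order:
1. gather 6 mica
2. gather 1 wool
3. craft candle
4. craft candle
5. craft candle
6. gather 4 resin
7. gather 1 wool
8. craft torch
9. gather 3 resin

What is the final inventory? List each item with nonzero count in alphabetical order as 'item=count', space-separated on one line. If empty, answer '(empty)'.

After 1 (gather 6 mica): mica=6
After 2 (gather 1 wool): mica=6 wool=1
After 3 (craft candle): candle=1 mica=4 wool=1
After 4 (craft candle): candle=2 mica=2 wool=1
After 5 (craft candle): candle=3 wool=1
After 6 (gather 4 resin): candle=3 resin=4 wool=1
After 7 (gather 1 wool): candle=3 resin=4 wool=2
After 8 (craft torch): torch=1 wool=1
After 9 (gather 3 resin): resin=3 torch=1 wool=1

Answer: resin=3 torch=1 wool=1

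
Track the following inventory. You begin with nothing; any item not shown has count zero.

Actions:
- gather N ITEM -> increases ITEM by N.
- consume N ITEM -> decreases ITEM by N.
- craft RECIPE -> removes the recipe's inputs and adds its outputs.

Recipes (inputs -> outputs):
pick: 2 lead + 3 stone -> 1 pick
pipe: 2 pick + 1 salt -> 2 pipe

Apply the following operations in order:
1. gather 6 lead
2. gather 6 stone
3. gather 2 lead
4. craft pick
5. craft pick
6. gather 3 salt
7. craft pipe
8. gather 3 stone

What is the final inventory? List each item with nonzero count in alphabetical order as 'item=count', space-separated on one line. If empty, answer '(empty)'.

After 1 (gather 6 lead): lead=6
After 2 (gather 6 stone): lead=6 stone=6
After 3 (gather 2 lead): lead=8 stone=6
After 4 (craft pick): lead=6 pick=1 stone=3
After 5 (craft pick): lead=4 pick=2
After 6 (gather 3 salt): lead=4 pick=2 salt=3
After 7 (craft pipe): lead=4 pipe=2 salt=2
After 8 (gather 3 stone): lead=4 pipe=2 salt=2 stone=3

Answer: lead=4 pipe=2 salt=2 stone=3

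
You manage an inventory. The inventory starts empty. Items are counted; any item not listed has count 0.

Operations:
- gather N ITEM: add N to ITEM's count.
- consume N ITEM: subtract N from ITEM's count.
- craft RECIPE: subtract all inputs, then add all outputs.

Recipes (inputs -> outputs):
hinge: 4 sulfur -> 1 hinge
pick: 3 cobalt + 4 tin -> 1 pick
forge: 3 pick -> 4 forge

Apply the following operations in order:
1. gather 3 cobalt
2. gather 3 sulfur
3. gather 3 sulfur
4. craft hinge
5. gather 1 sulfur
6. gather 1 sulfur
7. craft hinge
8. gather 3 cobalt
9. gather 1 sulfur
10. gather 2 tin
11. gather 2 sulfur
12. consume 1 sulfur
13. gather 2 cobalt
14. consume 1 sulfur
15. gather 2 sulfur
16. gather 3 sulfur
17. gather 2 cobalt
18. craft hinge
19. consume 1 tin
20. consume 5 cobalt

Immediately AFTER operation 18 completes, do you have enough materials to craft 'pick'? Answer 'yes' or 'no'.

Answer: no

Derivation:
After 1 (gather 3 cobalt): cobalt=3
After 2 (gather 3 sulfur): cobalt=3 sulfur=3
After 3 (gather 3 sulfur): cobalt=3 sulfur=6
After 4 (craft hinge): cobalt=3 hinge=1 sulfur=2
After 5 (gather 1 sulfur): cobalt=3 hinge=1 sulfur=3
After 6 (gather 1 sulfur): cobalt=3 hinge=1 sulfur=4
After 7 (craft hinge): cobalt=3 hinge=2
After 8 (gather 3 cobalt): cobalt=6 hinge=2
After 9 (gather 1 sulfur): cobalt=6 hinge=2 sulfur=1
After 10 (gather 2 tin): cobalt=6 hinge=2 sulfur=1 tin=2
After 11 (gather 2 sulfur): cobalt=6 hinge=2 sulfur=3 tin=2
After 12 (consume 1 sulfur): cobalt=6 hinge=2 sulfur=2 tin=2
After 13 (gather 2 cobalt): cobalt=8 hinge=2 sulfur=2 tin=2
After 14 (consume 1 sulfur): cobalt=8 hinge=2 sulfur=1 tin=2
After 15 (gather 2 sulfur): cobalt=8 hinge=2 sulfur=3 tin=2
After 16 (gather 3 sulfur): cobalt=8 hinge=2 sulfur=6 tin=2
After 17 (gather 2 cobalt): cobalt=10 hinge=2 sulfur=6 tin=2
After 18 (craft hinge): cobalt=10 hinge=3 sulfur=2 tin=2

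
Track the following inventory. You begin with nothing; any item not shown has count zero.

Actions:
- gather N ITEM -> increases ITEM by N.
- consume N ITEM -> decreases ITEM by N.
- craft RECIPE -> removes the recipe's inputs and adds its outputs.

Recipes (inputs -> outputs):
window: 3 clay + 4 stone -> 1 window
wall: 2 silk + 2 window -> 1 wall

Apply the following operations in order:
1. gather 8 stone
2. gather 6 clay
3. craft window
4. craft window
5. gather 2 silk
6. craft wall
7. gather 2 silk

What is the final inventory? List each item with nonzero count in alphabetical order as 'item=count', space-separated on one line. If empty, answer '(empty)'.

Answer: silk=2 wall=1

Derivation:
After 1 (gather 8 stone): stone=8
After 2 (gather 6 clay): clay=6 stone=8
After 3 (craft window): clay=3 stone=4 window=1
After 4 (craft window): window=2
After 5 (gather 2 silk): silk=2 window=2
After 6 (craft wall): wall=1
After 7 (gather 2 silk): silk=2 wall=1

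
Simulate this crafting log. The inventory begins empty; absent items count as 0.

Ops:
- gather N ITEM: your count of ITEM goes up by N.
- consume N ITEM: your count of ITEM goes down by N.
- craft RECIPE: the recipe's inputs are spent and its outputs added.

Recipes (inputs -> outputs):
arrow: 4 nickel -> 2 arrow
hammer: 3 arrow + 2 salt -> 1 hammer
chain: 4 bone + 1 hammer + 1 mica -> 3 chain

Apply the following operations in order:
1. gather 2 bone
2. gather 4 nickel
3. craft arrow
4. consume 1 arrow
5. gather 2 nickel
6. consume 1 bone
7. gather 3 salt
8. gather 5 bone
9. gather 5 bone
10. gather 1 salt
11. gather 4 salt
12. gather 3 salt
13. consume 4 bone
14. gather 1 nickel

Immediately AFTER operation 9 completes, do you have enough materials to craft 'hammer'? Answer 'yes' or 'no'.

After 1 (gather 2 bone): bone=2
After 2 (gather 4 nickel): bone=2 nickel=4
After 3 (craft arrow): arrow=2 bone=2
After 4 (consume 1 arrow): arrow=1 bone=2
After 5 (gather 2 nickel): arrow=1 bone=2 nickel=2
After 6 (consume 1 bone): arrow=1 bone=1 nickel=2
After 7 (gather 3 salt): arrow=1 bone=1 nickel=2 salt=3
After 8 (gather 5 bone): arrow=1 bone=6 nickel=2 salt=3
After 9 (gather 5 bone): arrow=1 bone=11 nickel=2 salt=3

Answer: no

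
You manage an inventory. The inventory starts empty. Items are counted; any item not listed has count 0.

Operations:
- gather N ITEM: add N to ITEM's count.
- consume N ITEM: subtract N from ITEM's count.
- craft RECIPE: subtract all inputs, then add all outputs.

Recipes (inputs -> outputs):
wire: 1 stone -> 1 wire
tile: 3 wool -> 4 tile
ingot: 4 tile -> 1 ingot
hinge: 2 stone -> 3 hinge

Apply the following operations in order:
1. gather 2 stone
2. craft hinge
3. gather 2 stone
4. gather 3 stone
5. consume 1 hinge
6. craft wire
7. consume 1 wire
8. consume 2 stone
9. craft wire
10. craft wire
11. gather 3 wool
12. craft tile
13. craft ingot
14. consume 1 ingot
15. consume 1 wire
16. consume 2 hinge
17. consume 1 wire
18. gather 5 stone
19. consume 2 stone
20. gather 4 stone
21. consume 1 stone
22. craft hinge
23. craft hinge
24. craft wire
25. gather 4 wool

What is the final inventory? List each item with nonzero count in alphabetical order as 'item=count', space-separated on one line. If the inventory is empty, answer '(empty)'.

After 1 (gather 2 stone): stone=2
After 2 (craft hinge): hinge=3
After 3 (gather 2 stone): hinge=3 stone=2
After 4 (gather 3 stone): hinge=3 stone=5
After 5 (consume 1 hinge): hinge=2 stone=5
After 6 (craft wire): hinge=2 stone=4 wire=1
After 7 (consume 1 wire): hinge=2 stone=4
After 8 (consume 2 stone): hinge=2 stone=2
After 9 (craft wire): hinge=2 stone=1 wire=1
After 10 (craft wire): hinge=2 wire=2
After 11 (gather 3 wool): hinge=2 wire=2 wool=3
After 12 (craft tile): hinge=2 tile=4 wire=2
After 13 (craft ingot): hinge=2 ingot=1 wire=2
After 14 (consume 1 ingot): hinge=2 wire=2
After 15 (consume 1 wire): hinge=2 wire=1
After 16 (consume 2 hinge): wire=1
After 17 (consume 1 wire): (empty)
After 18 (gather 5 stone): stone=5
After 19 (consume 2 stone): stone=3
After 20 (gather 4 stone): stone=7
After 21 (consume 1 stone): stone=6
After 22 (craft hinge): hinge=3 stone=4
After 23 (craft hinge): hinge=6 stone=2
After 24 (craft wire): hinge=6 stone=1 wire=1
After 25 (gather 4 wool): hinge=6 stone=1 wire=1 wool=4

Answer: hinge=6 stone=1 wire=1 wool=4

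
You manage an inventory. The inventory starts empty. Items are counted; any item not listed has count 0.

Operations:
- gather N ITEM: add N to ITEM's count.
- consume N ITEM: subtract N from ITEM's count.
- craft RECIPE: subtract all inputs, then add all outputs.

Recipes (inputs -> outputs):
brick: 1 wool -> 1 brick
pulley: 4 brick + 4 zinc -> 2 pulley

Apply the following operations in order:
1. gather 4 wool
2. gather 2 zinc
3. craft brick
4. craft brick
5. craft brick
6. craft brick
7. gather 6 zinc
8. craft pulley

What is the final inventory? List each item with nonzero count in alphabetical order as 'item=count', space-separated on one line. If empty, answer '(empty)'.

After 1 (gather 4 wool): wool=4
After 2 (gather 2 zinc): wool=4 zinc=2
After 3 (craft brick): brick=1 wool=3 zinc=2
After 4 (craft brick): brick=2 wool=2 zinc=2
After 5 (craft brick): brick=3 wool=1 zinc=2
After 6 (craft brick): brick=4 zinc=2
After 7 (gather 6 zinc): brick=4 zinc=8
After 8 (craft pulley): pulley=2 zinc=4

Answer: pulley=2 zinc=4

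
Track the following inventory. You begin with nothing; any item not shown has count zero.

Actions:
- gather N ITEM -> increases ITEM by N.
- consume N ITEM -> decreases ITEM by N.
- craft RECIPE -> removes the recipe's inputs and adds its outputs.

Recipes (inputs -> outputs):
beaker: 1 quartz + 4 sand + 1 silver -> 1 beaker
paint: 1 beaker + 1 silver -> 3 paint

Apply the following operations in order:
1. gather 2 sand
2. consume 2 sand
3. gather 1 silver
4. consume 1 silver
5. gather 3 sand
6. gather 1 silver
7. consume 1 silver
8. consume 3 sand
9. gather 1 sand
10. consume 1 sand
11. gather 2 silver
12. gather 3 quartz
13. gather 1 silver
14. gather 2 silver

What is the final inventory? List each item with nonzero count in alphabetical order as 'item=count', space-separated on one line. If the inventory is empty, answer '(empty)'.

Answer: quartz=3 silver=5

Derivation:
After 1 (gather 2 sand): sand=2
After 2 (consume 2 sand): (empty)
After 3 (gather 1 silver): silver=1
After 4 (consume 1 silver): (empty)
After 5 (gather 3 sand): sand=3
After 6 (gather 1 silver): sand=3 silver=1
After 7 (consume 1 silver): sand=3
After 8 (consume 3 sand): (empty)
After 9 (gather 1 sand): sand=1
After 10 (consume 1 sand): (empty)
After 11 (gather 2 silver): silver=2
After 12 (gather 3 quartz): quartz=3 silver=2
After 13 (gather 1 silver): quartz=3 silver=3
After 14 (gather 2 silver): quartz=3 silver=5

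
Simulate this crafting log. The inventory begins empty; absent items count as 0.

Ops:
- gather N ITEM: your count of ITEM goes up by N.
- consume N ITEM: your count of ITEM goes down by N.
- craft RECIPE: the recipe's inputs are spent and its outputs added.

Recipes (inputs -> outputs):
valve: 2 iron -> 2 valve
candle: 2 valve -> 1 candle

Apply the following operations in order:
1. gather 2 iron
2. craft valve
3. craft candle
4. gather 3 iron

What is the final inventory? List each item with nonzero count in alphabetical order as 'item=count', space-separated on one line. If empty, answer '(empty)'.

Answer: candle=1 iron=3

Derivation:
After 1 (gather 2 iron): iron=2
After 2 (craft valve): valve=2
After 3 (craft candle): candle=1
After 4 (gather 3 iron): candle=1 iron=3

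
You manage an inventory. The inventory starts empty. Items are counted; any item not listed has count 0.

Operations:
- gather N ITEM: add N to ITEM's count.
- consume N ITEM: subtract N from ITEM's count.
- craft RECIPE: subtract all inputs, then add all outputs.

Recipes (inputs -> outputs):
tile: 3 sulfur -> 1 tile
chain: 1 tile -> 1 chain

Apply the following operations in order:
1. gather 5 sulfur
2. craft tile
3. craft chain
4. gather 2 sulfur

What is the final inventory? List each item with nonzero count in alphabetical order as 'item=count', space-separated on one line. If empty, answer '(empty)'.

After 1 (gather 5 sulfur): sulfur=5
After 2 (craft tile): sulfur=2 tile=1
After 3 (craft chain): chain=1 sulfur=2
After 4 (gather 2 sulfur): chain=1 sulfur=4

Answer: chain=1 sulfur=4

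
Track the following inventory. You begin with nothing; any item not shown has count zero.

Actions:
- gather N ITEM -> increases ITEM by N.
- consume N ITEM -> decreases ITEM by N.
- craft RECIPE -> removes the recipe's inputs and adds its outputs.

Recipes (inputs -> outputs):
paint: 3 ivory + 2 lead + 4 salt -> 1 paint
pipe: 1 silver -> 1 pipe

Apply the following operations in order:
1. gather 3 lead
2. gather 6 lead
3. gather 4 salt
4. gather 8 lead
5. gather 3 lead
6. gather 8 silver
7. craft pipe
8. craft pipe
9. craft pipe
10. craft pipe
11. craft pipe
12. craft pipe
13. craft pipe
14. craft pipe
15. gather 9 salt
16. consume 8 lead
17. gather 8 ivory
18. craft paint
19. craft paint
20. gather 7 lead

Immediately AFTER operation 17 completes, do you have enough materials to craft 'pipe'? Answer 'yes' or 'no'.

Answer: no

Derivation:
After 1 (gather 3 lead): lead=3
After 2 (gather 6 lead): lead=9
After 3 (gather 4 salt): lead=9 salt=4
After 4 (gather 8 lead): lead=17 salt=4
After 5 (gather 3 lead): lead=20 salt=4
After 6 (gather 8 silver): lead=20 salt=4 silver=8
After 7 (craft pipe): lead=20 pipe=1 salt=4 silver=7
After 8 (craft pipe): lead=20 pipe=2 salt=4 silver=6
After 9 (craft pipe): lead=20 pipe=3 salt=4 silver=5
After 10 (craft pipe): lead=20 pipe=4 salt=4 silver=4
After 11 (craft pipe): lead=20 pipe=5 salt=4 silver=3
After 12 (craft pipe): lead=20 pipe=6 salt=4 silver=2
After 13 (craft pipe): lead=20 pipe=7 salt=4 silver=1
After 14 (craft pipe): lead=20 pipe=8 salt=4
After 15 (gather 9 salt): lead=20 pipe=8 salt=13
After 16 (consume 8 lead): lead=12 pipe=8 salt=13
After 17 (gather 8 ivory): ivory=8 lead=12 pipe=8 salt=13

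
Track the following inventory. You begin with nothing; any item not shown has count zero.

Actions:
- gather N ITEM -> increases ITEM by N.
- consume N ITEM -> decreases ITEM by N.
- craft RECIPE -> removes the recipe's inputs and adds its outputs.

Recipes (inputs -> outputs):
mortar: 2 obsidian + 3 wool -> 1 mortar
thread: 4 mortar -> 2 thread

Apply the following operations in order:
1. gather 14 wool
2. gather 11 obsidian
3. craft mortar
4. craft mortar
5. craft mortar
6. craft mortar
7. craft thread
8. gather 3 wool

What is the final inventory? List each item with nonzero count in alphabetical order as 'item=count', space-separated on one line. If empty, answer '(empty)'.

After 1 (gather 14 wool): wool=14
After 2 (gather 11 obsidian): obsidian=11 wool=14
After 3 (craft mortar): mortar=1 obsidian=9 wool=11
After 4 (craft mortar): mortar=2 obsidian=7 wool=8
After 5 (craft mortar): mortar=3 obsidian=5 wool=5
After 6 (craft mortar): mortar=4 obsidian=3 wool=2
After 7 (craft thread): obsidian=3 thread=2 wool=2
After 8 (gather 3 wool): obsidian=3 thread=2 wool=5

Answer: obsidian=3 thread=2 wool=5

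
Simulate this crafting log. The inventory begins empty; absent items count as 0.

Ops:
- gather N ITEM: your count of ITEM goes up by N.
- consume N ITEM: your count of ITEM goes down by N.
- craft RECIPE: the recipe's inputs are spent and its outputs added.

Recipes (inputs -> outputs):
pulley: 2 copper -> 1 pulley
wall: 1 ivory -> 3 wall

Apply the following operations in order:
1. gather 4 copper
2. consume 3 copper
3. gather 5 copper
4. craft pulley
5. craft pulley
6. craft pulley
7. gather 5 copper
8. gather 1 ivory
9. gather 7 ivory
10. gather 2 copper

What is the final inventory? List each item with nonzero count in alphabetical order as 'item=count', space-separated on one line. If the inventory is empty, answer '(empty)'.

After 1 (gather 4 copper): copper=4
After 2 (consume 3 copper): copper=1
After 3 (gather 5 copper): copper=6
After 4 (craft pulley): copper=4 pulley=1
After 5 (craft pulley): copper=2 pulley=2
After 6 (craft pulley): pulley=3
After 7 (gather 5 copper): copper=5 pulley=3
After 8 (gather 1 ivory): copper=5 ivory=1 pulley=3
After 9 (gather 7 ivory): copper=5 ivory=8 pulley=3
After 10 (gather 2 copper): copper=7 ivory=8 pulley=3

Answer: copper=7 ivory=8 pulley=3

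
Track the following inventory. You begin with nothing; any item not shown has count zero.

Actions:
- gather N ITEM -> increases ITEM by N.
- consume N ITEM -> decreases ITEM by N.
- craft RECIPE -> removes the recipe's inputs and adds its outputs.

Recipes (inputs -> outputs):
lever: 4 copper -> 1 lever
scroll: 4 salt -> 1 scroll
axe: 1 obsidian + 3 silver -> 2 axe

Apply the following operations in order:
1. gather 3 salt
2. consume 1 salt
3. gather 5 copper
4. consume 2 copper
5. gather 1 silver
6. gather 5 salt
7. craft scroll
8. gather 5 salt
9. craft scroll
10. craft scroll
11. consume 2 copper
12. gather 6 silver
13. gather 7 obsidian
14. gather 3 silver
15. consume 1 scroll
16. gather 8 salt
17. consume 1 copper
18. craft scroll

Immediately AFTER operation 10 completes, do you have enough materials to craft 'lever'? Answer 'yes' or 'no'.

After 1 (gather 3 salt): salt=3
After 2 (consume 1 salt): salt=2
After 3 (gather 5 copper): copper=5 salt=2
After 4 (consume 2 copper): copper=3 salt=2
After 5 (gather 1 silver): copper=3 salt=2 silver=1
After 6 (gather 5 salt): copper=3 salt=7 silver=1
After 7 (craft scroll): copper=3 salt=3 scroll=1 silver=1
After 8 (gather 5 salt): copper=3 salt=8 scroll=1 silver=1
After 9 (craft scroll): copper=3 salt=4 scroll=2 silver=1
After 10 (craft scroll): copper=3 scroll=3 silver=1

Answer: no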